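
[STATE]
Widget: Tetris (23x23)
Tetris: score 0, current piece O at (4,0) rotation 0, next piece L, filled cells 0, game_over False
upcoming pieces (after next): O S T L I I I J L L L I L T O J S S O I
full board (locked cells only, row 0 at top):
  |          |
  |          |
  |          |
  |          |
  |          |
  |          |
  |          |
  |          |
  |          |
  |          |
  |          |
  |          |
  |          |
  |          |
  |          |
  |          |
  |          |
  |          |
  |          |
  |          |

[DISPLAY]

    ▓▓    │Next:       
    ▓▓    │  ▒         
          │▒▒▒         
          │            
          │            
          │            
          │Score:      
          │0           
          │            
          │            
          │            
          │            
          │            
          │            
          │            
          │            
          │            
          │            
          │            
          │            
          │            
          │            
          │            


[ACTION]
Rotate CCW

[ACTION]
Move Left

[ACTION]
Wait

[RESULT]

          │Next:       
   ▓▓     │  ▒         
   ▓▓     │▒▒▒         
          │            
          │            
          │            
          │Score:      
          │0           
          │            
          │            
          │            
          │            
          │            
          │            
          │            
          │            
          │            
          │            
          │            
          │            
          │            
          │            
          │            


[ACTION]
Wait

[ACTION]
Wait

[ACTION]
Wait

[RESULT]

          │Next:       
          │  ▒         
          │▒▒▒         
          │            
   ▓▓     │            
   ▓▓     │            
          │Score:      
          │0           
          │            
          │            
          │            
          │            
          │            
          │            
          │            
          │            
          │            
          │            
          │            
          │            
          │            
          │            
          │            


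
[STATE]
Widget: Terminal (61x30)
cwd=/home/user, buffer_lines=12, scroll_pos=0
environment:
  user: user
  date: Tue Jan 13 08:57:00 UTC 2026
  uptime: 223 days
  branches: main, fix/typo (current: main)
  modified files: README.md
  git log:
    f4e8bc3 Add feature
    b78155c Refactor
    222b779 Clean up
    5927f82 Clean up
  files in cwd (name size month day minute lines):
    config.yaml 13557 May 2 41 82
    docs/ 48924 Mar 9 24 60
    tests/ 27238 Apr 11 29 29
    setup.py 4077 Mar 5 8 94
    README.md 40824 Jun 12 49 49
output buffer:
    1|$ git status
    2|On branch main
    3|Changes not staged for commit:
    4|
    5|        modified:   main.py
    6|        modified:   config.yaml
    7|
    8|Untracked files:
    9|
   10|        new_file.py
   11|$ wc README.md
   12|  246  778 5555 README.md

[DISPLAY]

$ git status                                                 
On branch main                                               
Changes not staged for commit:                               
                                                             
        modified:   main.py                                  
        modified:   config.yaml                              
                                                             
Untracked files:                                             
                                                             
        new_file.py                                          
$ wc README.md                                               
  246  778 5555 README.md                                    
$ █                                                          
                                                             
                                                             
                                                             
                                                             
                                                             
                                                             
                                                             
                                                             
                                                             
                                                             
                                                             
                                                             
                                                             
                                                             
                                                             
                                                             
                                                             


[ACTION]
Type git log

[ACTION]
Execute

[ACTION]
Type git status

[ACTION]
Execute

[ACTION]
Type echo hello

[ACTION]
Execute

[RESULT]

$ git status                                                 
On branch main                                               
Changes not staged for commit:                               
                                                             
        modified:   main.py                                  
        modified:   config.yaml                              
                                                             
Untracked files:                                             
                                                             
        new_file.py                                          
$ wc README.md                                               
  246  778 5555 README.md                                    
$ git log                                                    
f4e8bc3 Add feature                                          
b78155c Refactor                                             
222b779 Clean up                                             
5927f82 Clean up                                             
$ git status                                                 
On branch main                                               
Changes not staged for commit:                               
                                                             
        modified:   README.md                                
$ echo hello                                                 
hello                                                        
$ █                                                          
                                                             
                                                             
                                                             
                                                             
                                                             


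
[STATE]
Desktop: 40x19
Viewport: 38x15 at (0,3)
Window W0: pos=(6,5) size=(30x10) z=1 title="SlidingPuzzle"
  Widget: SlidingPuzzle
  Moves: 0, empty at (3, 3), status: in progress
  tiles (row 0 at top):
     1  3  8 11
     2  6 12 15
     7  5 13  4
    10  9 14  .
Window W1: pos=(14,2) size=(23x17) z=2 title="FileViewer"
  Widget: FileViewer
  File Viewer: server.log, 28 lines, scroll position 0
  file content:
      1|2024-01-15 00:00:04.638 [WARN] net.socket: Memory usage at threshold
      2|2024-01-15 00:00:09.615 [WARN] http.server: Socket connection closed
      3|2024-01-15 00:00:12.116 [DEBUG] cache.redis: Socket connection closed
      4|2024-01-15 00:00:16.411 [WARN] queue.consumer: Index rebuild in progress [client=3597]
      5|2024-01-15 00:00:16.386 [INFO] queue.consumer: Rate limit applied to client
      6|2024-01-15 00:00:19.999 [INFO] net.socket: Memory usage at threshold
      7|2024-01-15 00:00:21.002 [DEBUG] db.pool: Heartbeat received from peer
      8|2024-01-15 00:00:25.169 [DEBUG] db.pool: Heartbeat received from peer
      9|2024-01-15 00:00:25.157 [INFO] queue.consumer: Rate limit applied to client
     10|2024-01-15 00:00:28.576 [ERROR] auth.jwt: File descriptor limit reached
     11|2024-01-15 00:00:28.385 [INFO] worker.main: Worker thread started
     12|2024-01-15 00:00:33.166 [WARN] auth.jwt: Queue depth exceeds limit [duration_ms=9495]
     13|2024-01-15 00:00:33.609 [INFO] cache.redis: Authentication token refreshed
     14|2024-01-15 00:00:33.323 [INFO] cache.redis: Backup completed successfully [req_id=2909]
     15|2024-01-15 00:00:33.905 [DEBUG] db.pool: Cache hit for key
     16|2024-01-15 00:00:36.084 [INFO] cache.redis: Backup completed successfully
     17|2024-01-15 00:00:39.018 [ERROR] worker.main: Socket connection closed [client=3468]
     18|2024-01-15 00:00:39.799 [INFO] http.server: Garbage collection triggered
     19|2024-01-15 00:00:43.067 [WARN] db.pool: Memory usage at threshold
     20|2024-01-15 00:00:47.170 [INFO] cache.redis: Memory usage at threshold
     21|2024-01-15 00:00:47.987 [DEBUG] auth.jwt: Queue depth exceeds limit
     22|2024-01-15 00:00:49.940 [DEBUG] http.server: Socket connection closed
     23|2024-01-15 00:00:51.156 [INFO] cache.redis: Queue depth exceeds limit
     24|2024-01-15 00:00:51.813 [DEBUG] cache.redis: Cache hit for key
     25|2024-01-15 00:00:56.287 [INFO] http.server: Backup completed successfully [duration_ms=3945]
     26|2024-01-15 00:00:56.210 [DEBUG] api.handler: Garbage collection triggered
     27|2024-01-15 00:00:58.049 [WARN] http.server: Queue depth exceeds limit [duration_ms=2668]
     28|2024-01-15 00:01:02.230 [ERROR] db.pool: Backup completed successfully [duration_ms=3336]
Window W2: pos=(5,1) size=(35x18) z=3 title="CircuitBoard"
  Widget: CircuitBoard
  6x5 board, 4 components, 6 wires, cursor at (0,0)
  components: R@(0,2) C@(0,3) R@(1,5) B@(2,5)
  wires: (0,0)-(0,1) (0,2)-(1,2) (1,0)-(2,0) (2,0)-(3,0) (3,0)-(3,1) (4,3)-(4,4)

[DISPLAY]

     ┠────────────────────────────────
     ┃   0 1 2 3 4 5                  
     ┃0  [.]─ ·   R   C               
     ┃            │                   
     ┃1   ·       ·           R       
     ┃    │                           
     ┃2   ·                   B       
     ┃    │                           
     ┃3   · ─ ·                       
     ┃                                
     ┃4               · ─ ·           
     ┃Cursor: (0,0)                   
     ┃                                
     ┃                                
     ┃                                


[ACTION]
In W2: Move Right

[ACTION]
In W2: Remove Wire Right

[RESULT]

     ┠────────────────────────────────
     ┃   0 1 2 3 4 5                  
     ┃0   · ─[.]  R   C               
     ┃            │                   
     ┃1   ·       ·           R       
     ┃    │                           
     ┃2   ·                   B       
     ┃    │                           
     ┃3   · ─ ·                       
     ┃                                
     ┃4               · ─ ·           
     ┃Cursor: (0,1)                   
     ┃                                
     ┃                                
     ┃                                


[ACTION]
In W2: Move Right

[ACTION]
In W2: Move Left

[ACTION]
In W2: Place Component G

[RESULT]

     ┠────────────────────────────────
     ┃   0 1 2 3 4 5                  
     ┃0   · ─[G]  R   C               
     ┃            │                   
     ┃1   ·       ·           R       
     ┃    │                           
     ┃2   ·                   B       
     ┃    │                           
     ┃3   · ─ ·                       
     ┃                                
     ┃4               · ─ ·           
     ┃Cursor: (0,1)                   
     ┃                                
     ┃                                
     ┃                                


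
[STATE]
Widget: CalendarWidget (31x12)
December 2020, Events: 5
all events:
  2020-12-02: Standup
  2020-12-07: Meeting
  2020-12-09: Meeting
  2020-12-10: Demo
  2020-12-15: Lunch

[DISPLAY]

         December 2020         
Mo Tu We Th Fr Sa Su           
    1  2*  3  4  5  6          
 7*  8  9* 10* 11 12 13        
14 15* 16 17 18 19 20          
21 22 23 24 25 26 27           
28 29 30 31                    
                               
                               
                               
                               
                               


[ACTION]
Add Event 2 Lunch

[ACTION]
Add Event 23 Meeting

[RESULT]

         December 2020         
Mo Tu We Th Fr Sa Su           
    1  2*  3  4  5  6          
 7*  8  9* 10* 11 12 13        
14 15* 16 17 18 19 20          
21 22 23* 24 25 26 27          
28 29 30 31                    
                               
                               
                               
                               
                               


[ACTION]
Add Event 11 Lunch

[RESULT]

         December 2020         
Mo Tu We Th Fr Sa Su           
    1  2*  3  4  5  6          
 7*  8  9* 10* 11* 12 13       
14 15* 16 17 18 19 20          
21 22 23* 24 25 26 27          
28 29 30 31                    
                               
                               
                               
                               
                               


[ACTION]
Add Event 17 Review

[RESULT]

         December 2020         
Mo Tu We Th Fr Sa Su           
    1  2*  3  4  5  6          
 7*  8  9* 10* 11* 12 13       
14 15* 16 17* 18 19 20         
21 22 23* 24 25 26 27          
28 29 30 31                    
                               
                               
                               
                               
                               


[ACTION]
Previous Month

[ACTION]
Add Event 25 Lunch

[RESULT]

         November 2020         
Mo Tu We Th Fr Sa Su           
                   1           
 2  3  4  5  6  7  8           
 9 10 11 12 13 14 15           
16 17 18 19 20 21 22           
23 24 25* 26 27 28 29          
30                             
                               
                               
                               
                               


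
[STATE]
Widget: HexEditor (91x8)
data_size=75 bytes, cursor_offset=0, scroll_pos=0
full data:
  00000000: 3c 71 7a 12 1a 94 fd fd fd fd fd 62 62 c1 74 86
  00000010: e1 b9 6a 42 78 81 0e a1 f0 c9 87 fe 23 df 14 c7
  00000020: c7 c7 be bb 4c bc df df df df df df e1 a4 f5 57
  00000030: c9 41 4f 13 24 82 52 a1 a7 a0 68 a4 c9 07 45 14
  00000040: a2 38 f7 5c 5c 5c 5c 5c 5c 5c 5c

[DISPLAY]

00000000  3C 71 7a 12 1a 94 fd fd  fd fd fd 62 62 c1 74 86  |<qz........bb.t.|             
00000010  e1 b9 6a 42 78 81 0e a1  f0 c9 87 fe 23 df 14 c7  |..jBx.......#...|             
00000020  c7 c7 be bb 4c bc df df  df df df df e1 a4 f5 57  |....L..........W|             
00000030  c9 41 4f 13 24 82 52 a1  a7 a0 68 a4 c9 07 45 14  |.AO.$.R...h...E.|             
00000040  a2 38 f7 5c 5c 5c 5c 5c  5c 5c 5c                 |.8.\\\\\\\\     |             
                                                                                           
                                                                                           
                                                                                           


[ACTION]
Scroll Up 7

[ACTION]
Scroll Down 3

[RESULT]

00000030  c9 41 4f 13 24 82 52 a1  a7 a0 68 a4 c9 07 45 14  |.AO.$.R...h...E.|             
00000040  a2 38 f7 5c 5c 5c 5c 5c  5c 5c 5c                 |.8.\\\\\\\\     |             
                                                                                           
                                                                                           
                                                                                           
                                                                                           
                                                                                           
                                                                                           


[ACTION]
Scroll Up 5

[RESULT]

00000000  3C 71 7a 12 1a 94 fd fd  fd fd fd 62 62 c1 74 86  |<qz........bb.t.|             
00000010  e1 b9 6a 42 78 81 0e a1  f0 c9 87 fe 23 df 14 c7  |..jBx.......#...|             
00000020  c7 c7 be bb 4c bc df df  df df df df e1 a4 f5 57  |....L..........W|             
00000030  c9 41 4f 13 24 82 52 a1  a7 a0 68 a4 c9 07 45 14  |.AO.$.R...h...E.|             
00000040  a2 38 f7 5c 5c 5c 5c 5c  5c 5c 5c                 |.8.\\\\\\\\     |             
                                                                                           
                                                                                           
                                                                                           


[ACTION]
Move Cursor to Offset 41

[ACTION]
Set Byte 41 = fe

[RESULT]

00000000  3c 71 7a 12 1a 94 fd fd  fd fd fd 62 62 c1 74 86  |<qz........bb.t.|             
00000010  e1 b9 6a 42 78 81 0e a1  f0 c9 87 fe 23 df 14 c7  |..jBx.......#...|             
00000020  c7 c7 be bb 4c bc df df  df FE df df e1 a4 f5 57  |....L..........W|             
00000030  c9 41 4f 13 24 82 52 a1  a7 a0 68 a4 c9 07 45 14  |.AO.$.R...h...E.|             
00000040  a2 38 f7 5c 5c 5c 5c 5c  5c 5c 5c                 |.8.\\\\\\\\     |             
                                                                                           
                                                                                           
                                                                                           


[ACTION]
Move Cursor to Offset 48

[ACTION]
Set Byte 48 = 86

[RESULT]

00000000  3c 71 7a 12 1a 94 fd fd  fd fd fd 62 62 c1 74 86  |<qz........bb.t.|             
00000010  e1 b9 6a 42 78 81 0e a1  f0 c9 87 fe 23 df 14 c7  |..jBx.......#...|             
00000020  c7 c7 be bb 4c bc df df  df fe df df e1 a4 f5 57  |....L..........W|             
00000030  86 41 4f 13 24 82 52 a1  a7 a0 68 a4 c9 07 45 14  |.AO.$.R...h...E.|             
00000040  a2 38 f7 5c 5c 5c 5c 5c  5c 5c 5c                 |.8.\\\\\\\\     |             
                                                                                           
                                                                                           
                                                                                           


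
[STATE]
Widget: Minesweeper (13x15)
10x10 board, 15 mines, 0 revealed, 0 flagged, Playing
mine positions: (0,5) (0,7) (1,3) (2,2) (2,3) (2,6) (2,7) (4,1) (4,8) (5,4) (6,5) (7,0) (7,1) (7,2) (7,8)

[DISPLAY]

■■■■■■■■■■   
■■■■■■■■■■   
■■■■■■■■■■   
■■■■■■■■■■   
■■■■■■■■■■   
■■■■■■■■■■   
■■■■■■■■■■   
■■■■■■■■■■   
■■■■■■■■■■   
■■■■■■■■■■   
             
             
             
             
             


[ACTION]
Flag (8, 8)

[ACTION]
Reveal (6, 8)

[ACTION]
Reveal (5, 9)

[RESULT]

■■■■■■■■■■   
■■■■■■■■■■   
■■■■■■■■■■   
■■■■■■■■■■   
■■■■■■■■■■   
■■■■■■■■■1   
■■■■■■■■1■   
■■■■■■■■■■   
■■■■■■■■⚑■   
■■■■■■■■■■   
             
             
             
             
             


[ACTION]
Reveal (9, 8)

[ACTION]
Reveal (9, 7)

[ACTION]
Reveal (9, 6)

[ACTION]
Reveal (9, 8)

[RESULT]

■■■■■■■■■■   
■■■■■■■■■■   
■■■■■■■■■■   
■■■■■■■■■■   
■■■■■■■■■■   
■■■■■■■■■1   
■■■■■■■■1■   
■■■11111■■   
2321   111   
             
             
             
             
             
             


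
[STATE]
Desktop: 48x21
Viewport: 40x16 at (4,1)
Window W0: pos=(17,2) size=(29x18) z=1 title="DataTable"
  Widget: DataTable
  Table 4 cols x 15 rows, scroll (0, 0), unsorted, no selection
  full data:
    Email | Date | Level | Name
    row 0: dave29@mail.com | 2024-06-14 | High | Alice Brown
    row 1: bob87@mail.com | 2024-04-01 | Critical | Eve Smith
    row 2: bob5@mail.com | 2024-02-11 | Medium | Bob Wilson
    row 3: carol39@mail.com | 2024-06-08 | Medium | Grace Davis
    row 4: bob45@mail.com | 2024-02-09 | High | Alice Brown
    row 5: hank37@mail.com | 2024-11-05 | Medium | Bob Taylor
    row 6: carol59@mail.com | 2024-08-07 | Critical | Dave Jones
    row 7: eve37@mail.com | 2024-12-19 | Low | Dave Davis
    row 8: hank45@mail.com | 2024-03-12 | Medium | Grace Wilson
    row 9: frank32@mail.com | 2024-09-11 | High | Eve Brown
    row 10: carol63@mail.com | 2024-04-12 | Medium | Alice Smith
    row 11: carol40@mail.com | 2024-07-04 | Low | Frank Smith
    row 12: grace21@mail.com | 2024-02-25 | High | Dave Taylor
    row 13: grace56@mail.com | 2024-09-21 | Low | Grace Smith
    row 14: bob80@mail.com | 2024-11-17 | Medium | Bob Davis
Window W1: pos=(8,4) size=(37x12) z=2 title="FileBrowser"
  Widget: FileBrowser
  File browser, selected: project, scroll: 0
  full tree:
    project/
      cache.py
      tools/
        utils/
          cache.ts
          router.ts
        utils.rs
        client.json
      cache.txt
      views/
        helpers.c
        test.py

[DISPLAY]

                                        
             ┏━━━━━━━━━━━━━━━━━━━━━━━━━━
             ┃ DataTable                
    ┏━━━━━━━━━━━━━━━━━━━━━━━━━━━━━━━━━━━
    ┃ FileBrowser                       
    ┠───────────────────────────────────
    ┃> [-] project/                     
    ┃    cache.py                       
    ┃    [+] tools/                     
    ┃    cache.txt                      
    ┃    [+] views/                     
    ┃                                   
    ┃                                   
    ┃                                   
    ┗━━━━━━━━━━━━━━━━━━━━━━━━━━━━━━━━━━━
             ┃frank32@mail.com│2024-09-1


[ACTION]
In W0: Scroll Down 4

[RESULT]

                                        
             ┏━━━━━━━━━━━━━━━━━━━━━━━━━━
             ┃ DataTable                
    ┏━━━━━━━━━━━━━━━━━━━━━━━━━━━━━━━━━━━
    ┃ FileBrowser                       
    ┠───────────────────────────────────
    ┃> [-] project/                     
    ┃    cache.py                       
    ┃    [+] tools/                     
    ┃    cache.txt                      
    ┃    [+] views/                     
    ┃                                   
    ┃                                   
    ┃                                   
    ┗━━━━━━━━━━━━━━━━━━━━━━━━━━━━━━━━━━━
             ┃grace21@mail.com│2024-02-2


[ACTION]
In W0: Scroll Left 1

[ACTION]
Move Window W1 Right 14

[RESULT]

                                        
             ┏━━━━━━━━━━━━━━━━━━━━━━━━━━
             ┃ DataTable                
       ┏━━━━━━━━━━━━━━━━━━━━━━━━━━━━━━━━
       ┃ FileBrowser                    
       ┠────────────────────────────────
       ┃> [-] project/                  
       ┃    cache.py                    
       ┃    [+] tools/                  
       ┃    cache.txt                   
       ┃    [+] views/                  
       ┃                                
       ┃                                
       ┃                                
       ┗━━━━━━━━━━━━━━━━━━━━━━━━━━━━━━━━
             ┃grace21@mail.com│2024-02-2


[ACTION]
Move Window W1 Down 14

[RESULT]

                                        
             ┏━━━━━━━━━━━━━━━━━━━━━━━━━━
             ┃ DataTable                
             ┠──────────────────────────
             ┃Email           │Date     
             ┃────────────────┼─────────
             ┃carol39@mail.com│2024-06-0
             ┃bob45@mail.com  │2024-02-0
       ┏━━━━━━━━━━━━━━━━━━━━━━━━━━━━━━━━
       ┃ FileBrowser                    
       ┠────────────────────────────────
       ┃> [-] project/                  
       ┃    cache.py                    
       ┃    [+] tools/                  
       ┃    cache.txt                   
       ┃    [+] views/                  


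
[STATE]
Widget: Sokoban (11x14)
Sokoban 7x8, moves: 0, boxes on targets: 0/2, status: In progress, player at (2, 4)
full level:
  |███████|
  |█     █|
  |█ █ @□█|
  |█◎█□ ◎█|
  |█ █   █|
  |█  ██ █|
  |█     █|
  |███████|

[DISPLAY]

███████    
█     █    
█ █ @□█    
█◎█□ ◎█    
█ █   █    
█  ██ █    
█     █    
███████    
Moves: 0  0
           
           
           
           
           


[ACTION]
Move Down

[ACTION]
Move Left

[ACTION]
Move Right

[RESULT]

███████    
█     █    
█ █  □█    
█◎█□ +█    
█ █   █    
█  ██ █    
█     █    
███████    
Moves: 2  0
           
           
           
           
           


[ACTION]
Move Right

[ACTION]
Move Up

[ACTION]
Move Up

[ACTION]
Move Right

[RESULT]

███████    
█    □█    
█ █  @█    
█◎█□ ◎█    
█ █   █    
█  ██ █    
█     █    
███████    
Moves: 3  0
           
           
           
           
           


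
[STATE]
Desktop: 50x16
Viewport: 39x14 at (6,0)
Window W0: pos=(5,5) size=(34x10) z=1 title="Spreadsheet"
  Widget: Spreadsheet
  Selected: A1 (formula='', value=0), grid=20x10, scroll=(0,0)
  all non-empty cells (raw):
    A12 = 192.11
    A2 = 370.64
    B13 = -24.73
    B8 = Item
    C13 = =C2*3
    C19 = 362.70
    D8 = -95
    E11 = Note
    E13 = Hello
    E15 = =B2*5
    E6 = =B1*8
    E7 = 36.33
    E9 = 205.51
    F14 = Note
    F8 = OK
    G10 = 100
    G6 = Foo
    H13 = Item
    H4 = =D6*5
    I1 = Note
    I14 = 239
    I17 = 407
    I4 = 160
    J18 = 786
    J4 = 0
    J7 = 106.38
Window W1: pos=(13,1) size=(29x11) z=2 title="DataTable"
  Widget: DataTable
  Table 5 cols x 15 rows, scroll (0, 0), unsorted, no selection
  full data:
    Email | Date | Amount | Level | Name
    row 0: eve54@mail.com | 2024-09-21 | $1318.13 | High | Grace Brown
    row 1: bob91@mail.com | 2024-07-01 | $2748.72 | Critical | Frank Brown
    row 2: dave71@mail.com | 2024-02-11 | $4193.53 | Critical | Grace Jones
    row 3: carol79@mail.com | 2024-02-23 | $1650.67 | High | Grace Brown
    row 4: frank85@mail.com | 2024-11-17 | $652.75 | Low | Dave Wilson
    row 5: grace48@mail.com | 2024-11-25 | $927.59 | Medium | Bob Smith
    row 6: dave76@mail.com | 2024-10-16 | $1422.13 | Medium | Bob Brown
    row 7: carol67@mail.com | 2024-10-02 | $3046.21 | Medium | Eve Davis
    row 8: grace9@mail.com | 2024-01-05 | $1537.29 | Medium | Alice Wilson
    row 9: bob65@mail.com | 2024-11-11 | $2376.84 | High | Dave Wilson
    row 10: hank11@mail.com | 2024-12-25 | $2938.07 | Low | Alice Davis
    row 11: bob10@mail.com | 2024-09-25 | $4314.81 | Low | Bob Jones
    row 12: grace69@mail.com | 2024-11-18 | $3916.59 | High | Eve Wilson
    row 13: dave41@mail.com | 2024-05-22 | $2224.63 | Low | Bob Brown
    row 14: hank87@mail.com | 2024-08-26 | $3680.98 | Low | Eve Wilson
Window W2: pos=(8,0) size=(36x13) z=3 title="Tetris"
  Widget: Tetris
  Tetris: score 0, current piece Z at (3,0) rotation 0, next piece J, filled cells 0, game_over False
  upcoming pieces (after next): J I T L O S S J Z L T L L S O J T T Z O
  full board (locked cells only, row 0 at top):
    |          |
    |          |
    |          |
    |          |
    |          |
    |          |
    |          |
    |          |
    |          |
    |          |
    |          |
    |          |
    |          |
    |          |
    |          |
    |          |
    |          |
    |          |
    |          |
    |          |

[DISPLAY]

  ┏━━━━━━━━━━━━━━━━━━━━━━━━━━━━━━━━━━┓ 
  ┃ Tetris                           ┃ 
  ┠──────────────────────────────────┨ 
  ┃          │Next:                  ┃ 
  ┃          │█                      ┃ 
━━┃          │███                    ┃ 
 S┃          │                       ┃ 
──┃          │                       ┃ 
A1┃          │                       ┃ 
  ┃          │Score:                 ┃ 
--┃          │0                      ┃ 
  ┃          │                       ┃ 
  ┗━━━━━━━━━━━━━━━━━━━━━━━━━━━━━━━━━━┛ 
  3        0       0       0    ┃      


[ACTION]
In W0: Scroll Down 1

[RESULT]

  ┏━━━━━━━━━━━━━━━━━━━━━━━━━━━━━━━━━━┓ 
  ┃ Tetris                           ┃ 
  ┠──────────────────────────────────┨ 
  ┃          │Next:                  ┃ 
  ┃          │█                      ┃ 
━━┃          │███                    ┃ 
 S┃          │                       ┃ 
──┃          │                       ┃ 
A1┃          │                       ┃ 
  ┃          │Score:                 ┃ 
--┃          │0                      ┃ 
  ┃          │                       ┃ 
  ┗━━━━━━━━━━━━━━━━━━━━━━━━━━━━━━━━━━┛ 
  4        0       0       0    ┃      


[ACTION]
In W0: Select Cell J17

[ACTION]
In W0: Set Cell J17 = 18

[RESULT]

  ┏━━━━━━━━━━━━━━━━━━━━━━━━━━━━━━━━━━┓ 
  ┃ Tetris                           ┃ 
  ┠──────────────────────────────────┨ 
  ┃          │Next:                  ┃ 
  ┃          │█                      ┃ 
━━┃          │███                    ┃ 
 S┃          │                       ┃ 
──┃          │                       ┃ 
J1┃          │                       ┃ 
  ┃          │Score:                 ┃ 
--┃          │0                      ┃ 
  ┃          │                       ┃ 
  ┗━━━━━━━━━━━━━━━━━━━━━━━━━━━━━━━━━━┛ 
  4        0       0       0    ┃      


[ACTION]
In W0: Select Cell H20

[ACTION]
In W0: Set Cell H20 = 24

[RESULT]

  ┏━━━━━━━━━━━━━━━━━━━━━━━━━━━━━━━━━━┓ 
  ┃ Tetris                           ┃ 
  ┠──────────────────────────────────┨ 
  ┃          │Next:                  ┃ 
  ┃          │█                      ┃ 
━━┃          │███                    ┃ 
 S┃          │                       ┃ 
──┃          │                       ┃ 
H2┃          │                       ┃ 
  ┃          │Score:                 ┃ 
--┃          │0                      ┃ 
  ┃          │                       ┃ 
  ┗━━━━━━━━━━━━━━━━━━━━━━━━━━━━━━━━━━┛ 
  4        0       0       0    ┃      


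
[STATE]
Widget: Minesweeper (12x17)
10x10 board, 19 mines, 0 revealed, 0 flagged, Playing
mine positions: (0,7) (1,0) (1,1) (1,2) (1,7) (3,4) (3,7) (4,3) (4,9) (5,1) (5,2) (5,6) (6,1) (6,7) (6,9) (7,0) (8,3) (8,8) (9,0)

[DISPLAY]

■■■■■■■■■■  
■■■■■■■■■■  
■■■■■■■■■■  
■■■■■■■■■■  
■■■■■■■■■■  
■■■■■■■■■■  
■■■■■■■■■■  
■■■■■■■■■■  
■■■■■■■■■■  
■■■■■■■■■■  
            
            
            
            
            
            
            


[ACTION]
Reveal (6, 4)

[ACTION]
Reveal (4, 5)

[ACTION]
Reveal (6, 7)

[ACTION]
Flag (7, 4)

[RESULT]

■■■■■■■✹■■  
✹✹✹■■■■✹■■  
■■■■■■■■■■  
■■■■✹■■✹■■  
■■■✹■2■■■✹  
■✹✹211✹■■■  
■✹■1 12✹■✹  
✹■■11 12■■  
■■■✹1  1✹■  
✹■■■1  1■■  
            
            
            
            
            
            
            


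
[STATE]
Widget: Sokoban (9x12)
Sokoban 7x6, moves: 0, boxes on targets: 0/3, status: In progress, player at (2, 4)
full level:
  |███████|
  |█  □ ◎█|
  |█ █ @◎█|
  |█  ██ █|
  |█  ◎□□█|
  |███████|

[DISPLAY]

███████  
█  □ ◎█  
█ █ @◎█  
█  ██ █  
█  ◎□□█  
███████  
Moves: 0 
         
         
         
         
         


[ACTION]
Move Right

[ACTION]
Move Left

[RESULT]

███████  
█  □ ◎█  
█ █ @◎█  
█  ██ █  
█  ◎□□█  
███████  
Moves: 2 
         
         
         
         
         


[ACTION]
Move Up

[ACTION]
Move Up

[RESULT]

███████  
█  □@◎█  
█ █  ◎█  
█  ██ █  
█  ◎□□█  
███████  
Moves: 3 
         
         
         
         
         


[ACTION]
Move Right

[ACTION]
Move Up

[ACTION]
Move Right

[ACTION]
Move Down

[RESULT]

███████  
█  □ ◎█  
█ █  +█  
█  ██ █  
█  ◎□□█  
███████  
Moves: 5 
         
         
         
         
         


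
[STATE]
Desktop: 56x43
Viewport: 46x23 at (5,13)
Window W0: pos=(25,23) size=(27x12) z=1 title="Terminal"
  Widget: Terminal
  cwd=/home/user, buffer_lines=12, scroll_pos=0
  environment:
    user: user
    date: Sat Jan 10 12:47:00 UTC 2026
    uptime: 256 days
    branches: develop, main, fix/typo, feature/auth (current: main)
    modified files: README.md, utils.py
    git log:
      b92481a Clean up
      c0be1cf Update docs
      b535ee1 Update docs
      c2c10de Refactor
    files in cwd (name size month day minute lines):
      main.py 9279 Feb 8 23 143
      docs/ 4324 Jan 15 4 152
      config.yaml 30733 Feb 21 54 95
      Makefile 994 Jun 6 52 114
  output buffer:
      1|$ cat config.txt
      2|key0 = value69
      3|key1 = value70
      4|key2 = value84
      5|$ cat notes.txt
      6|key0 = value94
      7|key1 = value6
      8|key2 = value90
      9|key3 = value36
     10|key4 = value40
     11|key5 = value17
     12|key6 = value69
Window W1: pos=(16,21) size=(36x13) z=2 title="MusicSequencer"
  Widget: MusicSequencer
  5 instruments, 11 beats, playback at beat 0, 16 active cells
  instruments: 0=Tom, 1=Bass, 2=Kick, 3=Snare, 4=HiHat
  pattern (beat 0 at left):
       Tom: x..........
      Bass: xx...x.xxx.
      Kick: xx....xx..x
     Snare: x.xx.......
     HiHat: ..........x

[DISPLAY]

                                              
                                              
                                              
                                              
                                              
                                              
                                              
                                              
           ┏━━━━━━━━━━━━━━━━━━━━━━━━━━━━━━━━━━
           ┃ MusicSequencer                   
           ┠──────────────────────────────────
           ┃      ▼1234567890                 
           ┃   Tom█··········                 
           ┃  Bass██···█·███·                 
           ┃  Kick██····██··█                 
           ┃ Snare█·██·······                 
           ┃ HiHat··········█                 
           ┃                                  
           ┃                                  
           ┃                                  
           ┗━━━━━━━━━━━━━━━━━━━━━━━━━━━━━━━━━━
                    ┗━━━━━━━━━━━━━━━━━━━━━━━━━
                                              


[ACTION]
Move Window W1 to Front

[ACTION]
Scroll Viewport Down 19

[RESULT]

                                              
           ┏━━━━━━━━━━━━━━━━━━━━━━━━━━━━━━━━━━
           ┃ MusicSequencer                   
           ┠──────────────────────────────────
           ┃      ▼1234567890                 
           ┃   Tom█··········                 
           ┃  Bass██···█·███·                 
           ┃  Kick██····██··█                 
           ┃ Snare█·██·······                 
           ┃ HiHat··········█                 
           ┃                                  
           ┃                                  
           ┃                                  
           ┗━━━━━━━━━━━━━━━━━━━━━━━━━━━━━━━━━━
                    ┗━━━━━━━━━━━━━━━━━━━━━━━━━
                                              
                                              
                                              
                                              
                                              
                                              
                                              
                                              


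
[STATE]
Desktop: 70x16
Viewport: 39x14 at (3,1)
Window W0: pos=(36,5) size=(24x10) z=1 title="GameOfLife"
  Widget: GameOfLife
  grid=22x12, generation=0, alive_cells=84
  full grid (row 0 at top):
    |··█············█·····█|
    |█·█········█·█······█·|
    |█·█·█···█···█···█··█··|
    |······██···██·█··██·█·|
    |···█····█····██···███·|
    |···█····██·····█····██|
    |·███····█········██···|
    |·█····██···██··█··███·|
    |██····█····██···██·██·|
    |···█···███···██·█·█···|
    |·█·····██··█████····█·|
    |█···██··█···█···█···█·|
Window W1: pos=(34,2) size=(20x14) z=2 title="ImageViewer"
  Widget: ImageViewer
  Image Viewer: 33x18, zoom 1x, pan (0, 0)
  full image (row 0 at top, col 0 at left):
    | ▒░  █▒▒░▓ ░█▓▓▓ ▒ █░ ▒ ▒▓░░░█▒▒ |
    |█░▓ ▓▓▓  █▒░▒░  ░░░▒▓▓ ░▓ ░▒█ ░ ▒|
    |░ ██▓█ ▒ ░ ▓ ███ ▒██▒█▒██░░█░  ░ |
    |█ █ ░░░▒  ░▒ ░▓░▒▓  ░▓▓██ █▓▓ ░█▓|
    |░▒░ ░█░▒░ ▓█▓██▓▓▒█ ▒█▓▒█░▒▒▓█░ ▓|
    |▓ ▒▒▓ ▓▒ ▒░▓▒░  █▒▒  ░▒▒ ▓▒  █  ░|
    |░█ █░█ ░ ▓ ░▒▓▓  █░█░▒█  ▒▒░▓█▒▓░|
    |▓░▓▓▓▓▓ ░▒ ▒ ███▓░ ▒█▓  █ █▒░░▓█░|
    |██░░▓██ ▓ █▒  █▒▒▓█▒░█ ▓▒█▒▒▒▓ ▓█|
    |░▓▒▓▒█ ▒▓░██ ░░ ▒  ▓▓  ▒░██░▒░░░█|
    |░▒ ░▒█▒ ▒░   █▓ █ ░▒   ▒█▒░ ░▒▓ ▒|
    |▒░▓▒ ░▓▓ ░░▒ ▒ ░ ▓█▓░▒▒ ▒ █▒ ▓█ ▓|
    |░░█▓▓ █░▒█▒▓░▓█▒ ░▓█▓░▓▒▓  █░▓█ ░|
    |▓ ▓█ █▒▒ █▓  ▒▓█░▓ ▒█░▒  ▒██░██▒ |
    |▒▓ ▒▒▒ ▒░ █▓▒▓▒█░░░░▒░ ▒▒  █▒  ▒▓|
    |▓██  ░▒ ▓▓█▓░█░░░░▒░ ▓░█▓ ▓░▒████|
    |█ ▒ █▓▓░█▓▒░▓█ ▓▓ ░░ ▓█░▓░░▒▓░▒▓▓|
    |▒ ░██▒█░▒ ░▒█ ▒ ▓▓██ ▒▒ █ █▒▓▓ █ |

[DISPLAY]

                                       
                               ┏━━━━━━━
                               ┃ ImageV
                               ┠───────
                               ┃ ▒░  █▒
                               ┃█░▓ ▓▓▓
                               ┃░ ██▓█ 
                               ┃█ █ ░░░
                               ┃░▒░ ░█░
                               ┃▓ ▒▒▓ ▓
                               ┃░█ █░█ 
                               ┃▓░▓▓▓▓▓
                               ┃██░░▓██
                               ┃░▓▒▓▒█ 


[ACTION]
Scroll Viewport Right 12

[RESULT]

                                       
                   ┏━━━━━━━━━━━━━━━━━━┓
                   ┃ ImageViewer      ┃
                   ┠──────────────────┨
                   ┃ ▒░  █▒▒░▓ ░█▓▓▓ ▒┃
                   ┃█░▓ ▓▓▓  █▒░▒░  ░░┃
                   ┃░ ██▓█ ▒ ░ ▓ ███ ▒┃
                   ┃█ █ ░░░▒  ░▒ ░▓░▒▓┃
                   ┃░▒░ ░█░▒░ ▓█▓██▓▓▒┃
                   ┃▓ ▒▒▓ ▓▒ ▒░▓▒░  █▒┃
                   ┃░█ █░█ ░ ▓ ░▒▓▓  █┃
                   ┃▓░▓▓▓▓▓ ░▒ ▒ ███▓░┃
                   ┃██░░▓██ ▓ █▒  █▒▒▓┃
                   ┃░▓▒▓▒█ ▒▓░██ ░░ ▒ ┃


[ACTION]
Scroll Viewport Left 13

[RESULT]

                                       
                                ┏━━━━━━
                                ┃ Image
                                ┠──────
                                ┃ ▒░  █
                                ┃█░▓ ▓▓
                                ┃░ ██▓█
                                ┃█ █ ░░
                                ┃░▒░ ░█
                                ┃▓ ▒▒▓ 
                                ┃░█ █░█
                                ┃▓░▓▓▓▓
                                ┃██░░▓█
                                ┃░▓▒▓▒█


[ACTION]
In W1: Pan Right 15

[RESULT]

                                       
                                ┏━━━━━━
                                ┃ Image
                                ┠──────
                                ┃▓ ▒ █░
                                ┃ ░░░▒▓
                                ┃█ ▒██▒
                                ┃░▒▓  ░
                                ┃▓▓▒█ ▒
                                ┃ █▒▒  
                                ┃  █░█░
                                ┃█▓░ ▒█
                                ┃▒▒▓█▒░
                                ┃ ▒  ▓▓


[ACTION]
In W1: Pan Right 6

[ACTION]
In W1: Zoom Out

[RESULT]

                                       
                                ┏━━━━━━
                                ┃ Image
                                ┠──────
                                ┃ ▒ ▒▓░
                                ┃▓ ░▓ ░
                                ┃█▒██░░
                                ┃▓▓██ █
                                ┃█▓▒█░▒
                                ┃░▒▒ ▓▒
                                ┃▒█  ▒▒
                                ┃▓  █ █
                                ┃█ ▓▒█▒
                                ┃  ▒░██
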